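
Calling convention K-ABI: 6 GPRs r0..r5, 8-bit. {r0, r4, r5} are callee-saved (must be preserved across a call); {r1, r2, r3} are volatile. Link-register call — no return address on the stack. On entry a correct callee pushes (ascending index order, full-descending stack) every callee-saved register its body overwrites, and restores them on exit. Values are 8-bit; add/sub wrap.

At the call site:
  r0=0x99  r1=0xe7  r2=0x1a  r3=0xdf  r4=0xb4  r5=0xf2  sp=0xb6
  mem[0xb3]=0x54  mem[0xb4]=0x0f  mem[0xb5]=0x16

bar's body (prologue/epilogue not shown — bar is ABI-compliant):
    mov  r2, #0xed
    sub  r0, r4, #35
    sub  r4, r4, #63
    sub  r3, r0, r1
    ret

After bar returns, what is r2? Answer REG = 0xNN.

prologue: push r0 -> mem[0xb5]=0x99, sp=0xb5
prologue: push r4 -> mem[0xb4]=0xb4, sp=0xb4
body[0] mov  r2, #0xed -> r2=0xed
body[1] sub  r0, r4, #35 -> r0=0x91
body[2] sub  r4, r4, #63 -> r4=0x75
body[3] sub  r3, r0, r1 -> r3=0xaa
epilogue: pop r4=0xb4, sp=0xb5
epilogue: pop r0=0x99, sp=0xb6
r2 is caller-saved -> body value

REG = 0xed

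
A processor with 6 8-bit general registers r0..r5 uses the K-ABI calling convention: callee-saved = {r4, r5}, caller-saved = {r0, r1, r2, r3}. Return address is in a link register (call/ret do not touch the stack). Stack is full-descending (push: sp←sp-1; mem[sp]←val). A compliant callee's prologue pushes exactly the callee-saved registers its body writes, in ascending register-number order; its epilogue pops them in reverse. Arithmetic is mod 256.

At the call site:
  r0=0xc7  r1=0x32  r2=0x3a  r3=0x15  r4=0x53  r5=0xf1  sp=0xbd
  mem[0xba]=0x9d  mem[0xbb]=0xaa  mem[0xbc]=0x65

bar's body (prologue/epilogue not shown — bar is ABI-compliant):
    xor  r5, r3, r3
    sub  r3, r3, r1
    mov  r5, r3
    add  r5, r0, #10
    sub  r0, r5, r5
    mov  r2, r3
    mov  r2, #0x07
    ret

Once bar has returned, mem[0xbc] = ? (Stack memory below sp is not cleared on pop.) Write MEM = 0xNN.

MEM = 0xf1

prologue: push r5 -> mem[0xbc]=0xf1, sp=0xbc
body[0] xor  r5, r3, r3 -> r5=0x00
body[1] sub  r3, r3, r1 -> r3=0xe3
body[2] mov  r5, r3 -> r5=0xe3
body[3] add  r5, r0, #10 -> r5=0xd1
body[4] sub  r0, r5, r5 -> r0=0x00
body[5] mov  r2, r3 -> r2=0xe3
body[6] mov  r2, #0x07 -> r2=0x07
epilogue: pop r5=0xf1, sp=0xbd
prologue pushed ['r5'] at ['0xbc']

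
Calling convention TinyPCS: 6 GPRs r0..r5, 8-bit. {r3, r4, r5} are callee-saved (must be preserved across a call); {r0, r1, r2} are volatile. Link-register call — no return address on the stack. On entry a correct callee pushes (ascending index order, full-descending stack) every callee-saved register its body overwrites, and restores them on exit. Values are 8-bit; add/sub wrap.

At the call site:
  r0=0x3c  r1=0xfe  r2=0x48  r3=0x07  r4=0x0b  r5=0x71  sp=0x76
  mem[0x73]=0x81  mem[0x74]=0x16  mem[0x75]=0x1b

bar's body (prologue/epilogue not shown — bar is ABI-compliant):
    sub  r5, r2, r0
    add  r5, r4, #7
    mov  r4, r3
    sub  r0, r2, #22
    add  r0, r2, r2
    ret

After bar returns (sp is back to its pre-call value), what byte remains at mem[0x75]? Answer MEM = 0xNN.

MEM = 0x0b

prologue: push r4 → mem[0x75]=0x0b, sp=0x75
prologue: push r5 → mem[0x74]=0x71, sp=0x74
body[0] sub  r5, r2, r0 → r5=0x0c
body[1] add  r5, r4, #7 → r5=0x12
body[2] mov  r4, r3 → r4=0x07
body[3] sub  r0, r2, #22 → r0=0x32
body[4] add  r0, r2, r2 → r0=0x90
epilogue: pop r5=0x71, sp=0x75
epilogue: pop r4=0x0b, sp=0x76
prologue pushed ['r4', 'r5'] at ['0x75', '0x74']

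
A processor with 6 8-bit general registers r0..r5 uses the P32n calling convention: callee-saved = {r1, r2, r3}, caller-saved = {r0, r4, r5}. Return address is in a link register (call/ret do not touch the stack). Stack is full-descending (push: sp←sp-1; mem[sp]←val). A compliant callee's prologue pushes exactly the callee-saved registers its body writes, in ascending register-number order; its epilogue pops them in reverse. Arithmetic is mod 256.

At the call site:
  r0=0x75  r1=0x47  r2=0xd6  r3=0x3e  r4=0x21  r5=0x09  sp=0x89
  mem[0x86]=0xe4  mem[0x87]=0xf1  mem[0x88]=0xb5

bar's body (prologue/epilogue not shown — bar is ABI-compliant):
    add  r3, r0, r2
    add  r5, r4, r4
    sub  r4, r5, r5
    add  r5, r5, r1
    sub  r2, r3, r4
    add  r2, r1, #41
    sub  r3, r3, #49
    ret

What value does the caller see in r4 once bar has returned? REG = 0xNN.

prologue: push r2 -> mem[0x88]=0xd6, sp=0x88
prologue: push r3 -> mem[0x87]=0x3e, sp=0x87
body[0] add  r3, r0, r2 -> r3=0x4b
body[1] add  r5, r4, r4 -> r5=0x42
body[2] sub  r4, r5, r5 -> r4=0x00
body[3] add  r5, r5, r1 -> r5=0x89
body[4] sub  r2, r3, r4 -> r2=0x4b
body[5] add  r2, r1, #41 -> r2=0x70
body[6] sub  r3, r3, #49 -> r3=0x1a
epilogue: pop r3=0x3e, sp=0x88
epilogue: pop r2=0xd6, sp=0x89
r4 is caller-saved -> body value

REG = 0x00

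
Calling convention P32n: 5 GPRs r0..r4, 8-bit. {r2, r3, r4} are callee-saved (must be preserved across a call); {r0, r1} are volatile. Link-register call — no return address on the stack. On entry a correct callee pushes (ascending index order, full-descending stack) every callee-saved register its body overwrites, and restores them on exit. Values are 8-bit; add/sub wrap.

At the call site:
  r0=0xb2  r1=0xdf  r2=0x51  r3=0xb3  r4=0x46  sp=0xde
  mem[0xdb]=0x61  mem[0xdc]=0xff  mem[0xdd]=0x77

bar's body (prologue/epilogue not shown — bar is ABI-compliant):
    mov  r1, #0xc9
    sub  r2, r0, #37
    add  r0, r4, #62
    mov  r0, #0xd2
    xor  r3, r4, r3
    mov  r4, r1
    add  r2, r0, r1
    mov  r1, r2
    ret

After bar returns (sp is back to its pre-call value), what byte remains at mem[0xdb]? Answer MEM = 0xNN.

prologue: push r2 → mem[0xdd]=0x51, sp=0xdd
prologue: push r3 → mem[0xdc]=0xb3, sp=0xdc
prologue: push r4 → mem[0xdb]=0x46, sp=0xdb
body[0] mov  r1, #0xc9 → r1=0xc9
body[1] sub  r2, r0, #37 → r2=0x8d
body[2] add  r0, r4, #62 → r0=0x84
body[3] mov  r0, #0xd2 → r0=0xd2
body[4] xor  r3, r4, r3 → r3=0xf5
body[5] mov  r4, r1 → r4=0xc9
body[6] add  r2, r0, r1 → r2=0x9b
body[7] mov  r1, r2 → r1=0x9b
epilogue: pop r4=0x46, sp=0xdc
epilogue: pop r3=0xb3, sp=0xdd
epilogue: pop r2=0x51, sp=0xde
prologue pushed ['r2', 'r3', 'r4'] at ['0xdd', '0xdc', '0xdb']

MEM = 0x46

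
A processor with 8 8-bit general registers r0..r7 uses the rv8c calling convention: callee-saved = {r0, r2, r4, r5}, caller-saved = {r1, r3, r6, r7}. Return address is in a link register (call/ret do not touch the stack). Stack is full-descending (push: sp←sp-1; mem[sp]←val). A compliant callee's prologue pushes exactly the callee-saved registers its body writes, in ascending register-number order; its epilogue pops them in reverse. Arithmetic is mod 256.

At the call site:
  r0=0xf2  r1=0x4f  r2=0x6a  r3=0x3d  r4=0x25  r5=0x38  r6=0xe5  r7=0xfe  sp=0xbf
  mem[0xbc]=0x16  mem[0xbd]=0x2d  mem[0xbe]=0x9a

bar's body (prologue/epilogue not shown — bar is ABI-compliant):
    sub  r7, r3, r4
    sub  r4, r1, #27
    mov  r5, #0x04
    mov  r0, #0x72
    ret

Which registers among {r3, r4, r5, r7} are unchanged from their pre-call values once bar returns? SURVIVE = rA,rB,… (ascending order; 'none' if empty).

SURVIVE = r3,r4,r5

prologue: push r0 -> mem[0xbe]=0xf2, sp=0xbe
prologue: push r4 -> mem[0xbd]=0x25, sp=0xbd
prologue: push r5 -> mem[0xbc]=0x38, sp=0xbc
body[0] sub  r7, r3, r4 -> r7=0x18
body[1] sub  r4, r1, #27 -> r4=0x34
body[2] mov  r5, #0x04 -> r5=0x04
body[3] mov  r0, #0x72 -> r0=0x72
epilogue: pop r5=0x38, sp=0xbd
epilogue: pop r4=0x25, sp=0xbe
epilogue: pop r0=0xf2, sp=0xbf
r3: caller-saved, written=False
r4: callee-saved, written=True
r5: callee-saved, written=True
r7: caller-saved, written=True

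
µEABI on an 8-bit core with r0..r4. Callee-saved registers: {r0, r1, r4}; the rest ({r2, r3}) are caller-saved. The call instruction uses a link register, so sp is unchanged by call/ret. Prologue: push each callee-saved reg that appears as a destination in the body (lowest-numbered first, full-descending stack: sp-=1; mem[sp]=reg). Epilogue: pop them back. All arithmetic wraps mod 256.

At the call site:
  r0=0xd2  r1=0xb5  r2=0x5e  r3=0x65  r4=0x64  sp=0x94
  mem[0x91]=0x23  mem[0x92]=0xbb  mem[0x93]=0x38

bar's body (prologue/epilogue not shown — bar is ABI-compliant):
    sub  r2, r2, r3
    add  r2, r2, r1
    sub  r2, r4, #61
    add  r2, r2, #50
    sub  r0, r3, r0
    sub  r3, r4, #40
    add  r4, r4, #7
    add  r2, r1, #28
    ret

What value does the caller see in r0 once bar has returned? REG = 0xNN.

REG = 0xd2

prologue: push r0 → mem[0x93]=0xd2, sp=0x93
prologue: push r4 → mem[0x92]=0x64, sp=0x92
body[0] sub  r2, r2, r3 → r2=0xf9
body[1] add  r2, r2, r1 → r2=0xae
body[2] sub  r2, r4, #61 → r2=0x27
body[3] add  r2, r2, #50 → r2=0x59
body[4] sub  r0, r3, r0 → r0=0x93
body[5] sub  r3, r4, #40 → r3=0x3c
body[6] add  r4, r4, #7 → r4=0x6b
body[7] add  r2, r1, #28 → r2=0xd1
epilogue: pop r4=0x64, sp=0x93
epilogue: pop r0=0xd2, sp=0x94
r0 is callee-saved → restored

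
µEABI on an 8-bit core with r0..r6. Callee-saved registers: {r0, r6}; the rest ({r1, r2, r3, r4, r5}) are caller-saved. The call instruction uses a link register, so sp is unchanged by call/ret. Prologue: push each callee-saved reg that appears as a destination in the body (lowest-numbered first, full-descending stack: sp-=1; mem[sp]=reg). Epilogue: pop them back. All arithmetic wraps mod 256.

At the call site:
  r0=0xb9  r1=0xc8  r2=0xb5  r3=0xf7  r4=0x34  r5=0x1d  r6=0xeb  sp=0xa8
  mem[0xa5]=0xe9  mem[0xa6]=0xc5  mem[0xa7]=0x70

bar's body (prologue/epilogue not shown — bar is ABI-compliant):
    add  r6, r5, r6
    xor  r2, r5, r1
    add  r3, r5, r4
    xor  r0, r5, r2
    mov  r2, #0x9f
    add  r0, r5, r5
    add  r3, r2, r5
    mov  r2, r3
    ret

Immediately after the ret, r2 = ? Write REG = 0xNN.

prologue: push r0 → mem[0xa7]=0xb9, sp=0xa7
prologue: push r6 → mem[0xa6]=0xeb, sp=0xa6
body[0] add  r6, r5, r6 → r6=0x08
body[1] xor  r2, r5, r1 → r2=0xd5
body[2] add  r3, r5, r4 → r3=0x51
body[3] xor  r0, r5, r2 → r0=0xc8
body[4] mov  r2, #0x9f → r2=0x9f
body[5] add  r0, r5, r5 → r0=0x3a
body[6] add  r3, r2, r5 → r3=0xbc
body[7] mov  r2, r3 → r2=0xbc
epilogue: pop r6=0xeb, sp=0xa7
epilogue: pop r0=0xb9, sp=0xa8
r2 is caller-saved → body value

REG = 0xbc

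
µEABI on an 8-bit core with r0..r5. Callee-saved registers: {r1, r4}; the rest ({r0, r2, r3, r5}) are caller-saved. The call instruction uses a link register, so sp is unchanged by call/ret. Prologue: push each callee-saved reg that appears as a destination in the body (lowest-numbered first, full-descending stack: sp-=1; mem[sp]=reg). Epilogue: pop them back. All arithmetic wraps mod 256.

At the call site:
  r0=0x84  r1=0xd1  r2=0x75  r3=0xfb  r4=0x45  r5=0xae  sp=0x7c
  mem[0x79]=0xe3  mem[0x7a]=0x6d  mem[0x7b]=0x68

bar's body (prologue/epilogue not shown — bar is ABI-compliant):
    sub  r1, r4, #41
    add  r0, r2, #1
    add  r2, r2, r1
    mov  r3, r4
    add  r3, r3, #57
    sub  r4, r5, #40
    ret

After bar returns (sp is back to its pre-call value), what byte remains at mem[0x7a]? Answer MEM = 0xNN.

prologue: push r1 -> mem[0x7b]=0xd1, sp=0x7b
prologue: push r4 -> mem[0x7a]=0x45, sp=0x7a
body[0] sub  r1, r4, #41 -> r1=0x1c
body[1] add  r0, r2, #1 -> r0=0x76
body[2] add  r2, r2, r1 -> r2=0x91
body[3] mov  r3, r4 -> r3=0x45
body[4] add  r3, r3, #57 -> r3=0x7e
body[5] sub  r4, r5, #40 -> r4=0x86
epilogue: pop r4=0x45, sp=0x7b
epilogue: pop r1=0xd1, sp=0x7c
prologue pushed ['r1', 'r4'] at ['0x7b', '0x7a']

MEM = 0x45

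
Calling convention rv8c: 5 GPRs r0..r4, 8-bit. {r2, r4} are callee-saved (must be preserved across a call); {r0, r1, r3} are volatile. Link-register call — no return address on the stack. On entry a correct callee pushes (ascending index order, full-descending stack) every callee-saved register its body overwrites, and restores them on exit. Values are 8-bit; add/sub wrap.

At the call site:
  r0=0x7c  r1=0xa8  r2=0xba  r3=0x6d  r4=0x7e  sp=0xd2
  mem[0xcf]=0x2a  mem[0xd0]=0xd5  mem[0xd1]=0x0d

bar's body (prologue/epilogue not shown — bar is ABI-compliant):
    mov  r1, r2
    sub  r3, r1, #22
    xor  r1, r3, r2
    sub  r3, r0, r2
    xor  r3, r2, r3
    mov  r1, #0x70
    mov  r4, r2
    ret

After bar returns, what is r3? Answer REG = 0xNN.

prologue: push r4 → mem[0xd1]=0x7e, sp=0xd1
body[0] mov  r1, r2 → r1=0xba
body[1] sub  r3, r1, #22 → r3=0xa4
body[2] xor  r1, r3, r2 → r1=0x1e
body[3] sub  r3, r0, r2 → r3=0xc2
body[4] xor  r3, r2, r3 → r3=0x78
body[5] mov  r1, #0x70 → r1=0x70
body[6] mov  r4, r2 → r4=0xba
epilogue: pop r4=0x7e, sp=0xd2
r3 is caller-saved → body value

REG = 0x78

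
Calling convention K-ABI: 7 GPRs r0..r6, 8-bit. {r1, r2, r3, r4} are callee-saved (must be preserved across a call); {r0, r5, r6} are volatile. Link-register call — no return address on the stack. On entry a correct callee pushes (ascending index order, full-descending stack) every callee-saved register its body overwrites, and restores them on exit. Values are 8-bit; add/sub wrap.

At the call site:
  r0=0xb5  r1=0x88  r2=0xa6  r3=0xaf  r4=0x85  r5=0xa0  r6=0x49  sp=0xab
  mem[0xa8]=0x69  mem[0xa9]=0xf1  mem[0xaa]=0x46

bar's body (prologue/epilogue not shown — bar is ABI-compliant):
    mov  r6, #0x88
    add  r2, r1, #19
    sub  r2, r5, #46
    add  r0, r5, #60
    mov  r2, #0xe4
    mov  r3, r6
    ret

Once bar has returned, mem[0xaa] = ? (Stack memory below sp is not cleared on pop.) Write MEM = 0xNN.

prologue: push r2 -> mem[0xaa]=0xa6, sp=0xaa
prologue: push r3 -> mem[0xa9]=0xaf, sp=0xa9
body[0] mov  r6, #0x88 -> r6=0x88
body[1] add  r2, r1, #19 -> r2=0x9b
body[2] sub  r2, r5, #46 -> r2=0x72
body[3] add  r0, r5, #60 -> r0=0xdc
body[4] mov  r2, #0xe4 -> r2=0xe4
body[5] mov  r3, r6 -> r3=0x88
epilogue: pop r3=0xaf, sp=0xaa
epilogue: pop r2=0xa6, sp=0xab
prologue pushed ['r2', 'r3'] at ['0xaa', '0xa9']

MEM = 0xa6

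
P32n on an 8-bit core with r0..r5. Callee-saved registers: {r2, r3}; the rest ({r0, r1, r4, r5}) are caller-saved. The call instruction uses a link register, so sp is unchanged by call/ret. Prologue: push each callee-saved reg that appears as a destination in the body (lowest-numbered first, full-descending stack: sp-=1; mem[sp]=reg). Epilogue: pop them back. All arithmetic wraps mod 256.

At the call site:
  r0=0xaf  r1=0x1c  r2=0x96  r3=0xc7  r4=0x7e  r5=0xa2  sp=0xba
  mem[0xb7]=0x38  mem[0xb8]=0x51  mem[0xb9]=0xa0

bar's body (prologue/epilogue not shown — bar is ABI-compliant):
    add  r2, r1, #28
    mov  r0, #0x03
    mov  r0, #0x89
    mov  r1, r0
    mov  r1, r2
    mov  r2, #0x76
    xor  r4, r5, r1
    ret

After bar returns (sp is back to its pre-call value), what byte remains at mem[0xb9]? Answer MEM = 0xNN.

MEM = 0x96

prologue: push r2 → mem[0xb9]=0x96, sp=0xb9
body[0] add  r2, r1, #28 → r2=0x38
body[1] mov  r0, #0x03 → r0=0x03
body[2] mov  r0, #0x89 → r0=0x89
body[3] mov  r1, r0 → r1=0x89
body[4] mov  r1, r2 → r1=0x38
body[5] mov  r2, #0x76 → r2=0x76
body[6] xor  r4, r5, r1 → r4=0x9a
epilogue: pop r2=0x96, sp=0xba
prologue pushed ['r2'] at ['0xb9']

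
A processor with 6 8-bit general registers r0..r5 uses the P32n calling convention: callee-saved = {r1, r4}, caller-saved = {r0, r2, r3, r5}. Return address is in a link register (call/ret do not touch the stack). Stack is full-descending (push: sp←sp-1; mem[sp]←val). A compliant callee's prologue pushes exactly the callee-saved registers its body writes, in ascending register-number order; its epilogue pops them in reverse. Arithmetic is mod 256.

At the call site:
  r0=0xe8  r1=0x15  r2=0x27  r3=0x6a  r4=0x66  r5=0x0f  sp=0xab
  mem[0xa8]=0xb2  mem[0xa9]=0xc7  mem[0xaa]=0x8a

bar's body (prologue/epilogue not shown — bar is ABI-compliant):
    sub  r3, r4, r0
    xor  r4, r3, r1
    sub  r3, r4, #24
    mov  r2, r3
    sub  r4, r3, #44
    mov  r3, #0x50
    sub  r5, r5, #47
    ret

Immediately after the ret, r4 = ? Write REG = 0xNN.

prologue: push r4 → mem[0xaa]=0x66, sp=0xaa
body[0] sub  r3, r4, r0 → r3=0x7e
body[1] xor  r4, r3, r1 → r4=0x6b
body[2] sub  r3, r4, #24 → r3=0x53
body[3] mov  r2, r3 → r2=0x53
body[4] sub  r4, r3, #44 → r4=0x27
body[5] mov  r3, #0x50 → r3=0x50
body[6] sub  r5, r5, #47 → r5=0xe0
epilogue: pop r4=0x66, sp=0xab
r4 is callee-saved → restored

REG = 0x66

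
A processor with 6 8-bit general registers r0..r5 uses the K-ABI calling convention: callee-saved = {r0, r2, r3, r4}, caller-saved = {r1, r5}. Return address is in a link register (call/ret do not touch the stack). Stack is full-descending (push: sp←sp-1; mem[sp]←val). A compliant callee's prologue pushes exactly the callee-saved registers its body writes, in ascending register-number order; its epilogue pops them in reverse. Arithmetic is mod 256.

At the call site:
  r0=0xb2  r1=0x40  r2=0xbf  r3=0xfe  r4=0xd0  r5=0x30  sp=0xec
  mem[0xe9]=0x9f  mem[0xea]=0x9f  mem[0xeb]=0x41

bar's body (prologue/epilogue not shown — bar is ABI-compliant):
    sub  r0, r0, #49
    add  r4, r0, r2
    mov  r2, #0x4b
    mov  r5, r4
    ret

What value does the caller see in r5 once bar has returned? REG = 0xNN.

prologue: push r0 → mem[0xeb]=0xb2, sp=0xeb
prologue: push r2 → mem[0xea]=0xbf, sp=0xea
prologue: push r4 → mem[0xe9]=0xd0, sp=0xe9
body[0] sub  r0, r0, #49 → r0=0x81
body[1] add  r4, r0, r2 → r4=0x40
body[2] mov  r2, #0x4b → r2=0x4b
body[3] mov  r5, r4 → r5=0x40
epilogue: pop r4=0xd0, sp=0xea
epilogue: pop r2=0xbf, sp=0xeb
epilogue: pop r0=0xb2, sp=0xec
r5 is caller-saved → body value

REG = 0x40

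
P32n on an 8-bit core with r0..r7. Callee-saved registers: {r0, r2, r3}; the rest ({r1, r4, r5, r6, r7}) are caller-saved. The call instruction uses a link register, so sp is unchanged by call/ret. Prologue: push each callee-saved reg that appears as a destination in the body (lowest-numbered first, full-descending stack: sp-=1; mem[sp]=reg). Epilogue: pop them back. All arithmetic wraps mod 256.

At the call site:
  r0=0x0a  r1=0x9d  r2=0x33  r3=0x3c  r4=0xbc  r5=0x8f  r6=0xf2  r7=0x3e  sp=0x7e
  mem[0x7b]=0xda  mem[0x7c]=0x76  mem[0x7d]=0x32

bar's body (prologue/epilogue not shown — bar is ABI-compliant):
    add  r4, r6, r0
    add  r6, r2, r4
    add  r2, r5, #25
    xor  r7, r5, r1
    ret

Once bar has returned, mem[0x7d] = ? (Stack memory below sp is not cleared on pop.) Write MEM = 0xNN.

MEM = 0x33

prologue: push r2 -> mem[0x7d]=0x33, sp=0x7d
body[0] add  r4, r6, r0 -> r4=0xfc
body[1] add  r6, r2, r4 -> r6=0x2f
body[2] add  r2, r5, #25 -> r2=0xa8
body[3] xor  r7, r5, r1 -> r7=0x12
epilogue: pop r2=0x33, sp=0x7e
prologue pushed ['r2'] at ['0x7d']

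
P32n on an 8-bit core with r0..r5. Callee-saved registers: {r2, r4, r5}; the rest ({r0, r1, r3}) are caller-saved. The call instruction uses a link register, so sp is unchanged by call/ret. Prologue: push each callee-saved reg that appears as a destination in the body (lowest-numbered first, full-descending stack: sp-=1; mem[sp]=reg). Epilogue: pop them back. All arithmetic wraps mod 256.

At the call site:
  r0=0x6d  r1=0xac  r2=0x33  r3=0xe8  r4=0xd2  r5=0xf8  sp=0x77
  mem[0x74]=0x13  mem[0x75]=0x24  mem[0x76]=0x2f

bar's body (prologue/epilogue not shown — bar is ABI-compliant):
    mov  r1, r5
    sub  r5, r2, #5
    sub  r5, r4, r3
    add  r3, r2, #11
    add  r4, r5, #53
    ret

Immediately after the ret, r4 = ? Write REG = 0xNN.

REG = 0xd2

prologue: push r4 → mem[0x76]=0xd2, sp=0x76
prologue: push r5 → mem[0x75]=0xf8, sp=0x75
body[0] mov  r1, r5 → r1=0xf8
body[1] sub  r5, r2, #5 → r5=0x2e
body[2] sub  r5, r4, r3 → r5=0xea
body[3] add  r3, r2, #11 → r3=0x3e
body[4] add  r4, r5, #53 → r4=0x1f
epilogue: pop r5=0xf8, sp=0x76
epilogue: pop r4=0xd2, sp=0x77
r4 is callee-saved → restored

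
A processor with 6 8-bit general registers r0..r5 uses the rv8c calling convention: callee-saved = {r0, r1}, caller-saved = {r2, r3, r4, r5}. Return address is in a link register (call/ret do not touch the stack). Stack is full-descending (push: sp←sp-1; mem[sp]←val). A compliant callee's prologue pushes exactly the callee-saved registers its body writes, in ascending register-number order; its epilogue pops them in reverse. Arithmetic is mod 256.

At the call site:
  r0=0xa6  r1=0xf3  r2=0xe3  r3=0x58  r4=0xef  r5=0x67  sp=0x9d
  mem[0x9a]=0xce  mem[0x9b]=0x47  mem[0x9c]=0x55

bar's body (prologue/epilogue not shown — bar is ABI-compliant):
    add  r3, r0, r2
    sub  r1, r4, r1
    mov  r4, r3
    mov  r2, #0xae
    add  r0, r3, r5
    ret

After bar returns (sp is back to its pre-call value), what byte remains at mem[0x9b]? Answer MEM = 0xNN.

prologue: push r0 → mem[0x9c]=0xa6, sp=0x9c
prologue: push r1 → mem[0x9b]=0xf3, sp=0x9b
body[0] add  r3, r0, r2 → r3=0x89
body[1] sub  r1, r4, r1 → r1=0xfc
body[2] mov  r4, r3 → r4=0x89
body[3] mov  r2, #0xae → r2=0xae
body[4] add  r0, r3, r5 → r0=0xf0
epilogue: pop r1=0xf3, sp=0x9c
epilogue: pop r0=0xa6, sp=0x9d
prologue pushed ['r0', 'r1'] at ['0x9c', '0x9b']

MEM = 0xf3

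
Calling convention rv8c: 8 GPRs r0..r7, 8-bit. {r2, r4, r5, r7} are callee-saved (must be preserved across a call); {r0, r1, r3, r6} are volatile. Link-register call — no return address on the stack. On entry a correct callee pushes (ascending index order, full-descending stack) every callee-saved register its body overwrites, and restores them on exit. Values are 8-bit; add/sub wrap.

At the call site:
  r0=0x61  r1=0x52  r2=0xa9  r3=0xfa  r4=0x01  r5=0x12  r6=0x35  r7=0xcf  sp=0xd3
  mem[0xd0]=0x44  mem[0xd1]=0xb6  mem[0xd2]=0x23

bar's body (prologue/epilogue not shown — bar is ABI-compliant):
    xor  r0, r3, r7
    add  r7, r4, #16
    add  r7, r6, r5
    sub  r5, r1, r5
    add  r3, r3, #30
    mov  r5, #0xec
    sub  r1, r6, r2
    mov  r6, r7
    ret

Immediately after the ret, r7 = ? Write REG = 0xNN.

prologue: push r5 → mem[0xd2]=0x12, sp=0xd2
prologue: push r7 → mem[0xd1]=0xcf, sp=0xd1
body[0] xor  r0, r3, r7 → r0=0x35
body[1] add  r7, r4, #16 → r7=0x11
body[2] add  r7, r6, r5 → r7=0x47
body[3] sub  r5, r1, r5 → r5=0x40
body[4] add  r3, r3, #30 → r3=0x18
body[5] mov  r5, #0xec → r5=0xec
body[6] sub  r1, r6, r2 → r1=0x8c
body[7] mov  r6, r7 → r6=0x47
epilogue: pop r7=0xcf, sp=0xd2
epilogue: pop r5=0x12, sp=0xd3
r7 is callee-saved → restored

REG = 0xcf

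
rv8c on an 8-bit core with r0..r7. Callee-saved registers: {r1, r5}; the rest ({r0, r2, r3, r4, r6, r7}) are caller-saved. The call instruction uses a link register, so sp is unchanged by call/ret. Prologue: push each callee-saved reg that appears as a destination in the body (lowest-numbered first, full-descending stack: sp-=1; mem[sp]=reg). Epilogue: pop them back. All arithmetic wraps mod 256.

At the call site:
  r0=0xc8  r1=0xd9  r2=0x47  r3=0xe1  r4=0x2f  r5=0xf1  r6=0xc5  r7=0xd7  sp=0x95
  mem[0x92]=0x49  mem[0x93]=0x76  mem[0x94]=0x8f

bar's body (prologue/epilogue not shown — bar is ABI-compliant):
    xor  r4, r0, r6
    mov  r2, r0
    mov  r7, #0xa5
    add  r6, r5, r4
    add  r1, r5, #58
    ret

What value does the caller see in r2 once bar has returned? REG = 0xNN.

REG = 0xc8

prologue: push r1 -> mem[0x94]=0xd9, sp=0x94
body[0] xor  r4, r0, r6 -> r4=0x0d
body[1] mov  r2, r0 -> r2=0xc8
body[2] mov  r7, #0xa5 -> r7=0xa5
body[3] add  r6, r5, r4 -> r6=0xfe
body[4] add  r1, r5, #58 -> r1=0x2b
epilogue: pop r1=0xd9, sp=0x95
r2 is caller-saved -> body value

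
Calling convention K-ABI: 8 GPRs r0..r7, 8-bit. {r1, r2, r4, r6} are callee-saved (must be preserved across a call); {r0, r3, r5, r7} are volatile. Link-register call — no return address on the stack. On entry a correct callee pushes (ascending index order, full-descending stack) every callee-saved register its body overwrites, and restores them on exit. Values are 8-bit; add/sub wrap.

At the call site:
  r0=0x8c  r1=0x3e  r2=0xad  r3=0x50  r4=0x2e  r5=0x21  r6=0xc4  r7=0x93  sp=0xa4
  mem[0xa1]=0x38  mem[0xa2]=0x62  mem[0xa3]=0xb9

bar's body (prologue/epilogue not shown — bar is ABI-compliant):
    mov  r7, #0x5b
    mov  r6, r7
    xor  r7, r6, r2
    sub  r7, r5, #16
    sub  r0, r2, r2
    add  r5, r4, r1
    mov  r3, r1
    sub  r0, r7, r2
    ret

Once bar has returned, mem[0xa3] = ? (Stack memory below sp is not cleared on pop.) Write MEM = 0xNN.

prologue: push r6 → mem[0xa3]=0xc4, sp=0xa3
body[0] mov  r7, #0x5b → r7=0x5b
body[1] mov  r6, r7 → r6=0x5b
body[2] xor  r7, r6, r2 → r7=0xf6
body[3] sub  r7, r5, #16 → r7=0x11
body[4] sub  r0, r2, r2 → r0=0x00
body[5] add  r5, r4, r1 → r5=0x6c
body[6] mov  r3, r1 → r3=0x3e
body[7] sub  r0, r7, r2 → r0=0x64
epilogue: pop r6=0xc4, sp=0xa4
prologue pushed ['r6'] at ['0xa3']

MEM = 0xc4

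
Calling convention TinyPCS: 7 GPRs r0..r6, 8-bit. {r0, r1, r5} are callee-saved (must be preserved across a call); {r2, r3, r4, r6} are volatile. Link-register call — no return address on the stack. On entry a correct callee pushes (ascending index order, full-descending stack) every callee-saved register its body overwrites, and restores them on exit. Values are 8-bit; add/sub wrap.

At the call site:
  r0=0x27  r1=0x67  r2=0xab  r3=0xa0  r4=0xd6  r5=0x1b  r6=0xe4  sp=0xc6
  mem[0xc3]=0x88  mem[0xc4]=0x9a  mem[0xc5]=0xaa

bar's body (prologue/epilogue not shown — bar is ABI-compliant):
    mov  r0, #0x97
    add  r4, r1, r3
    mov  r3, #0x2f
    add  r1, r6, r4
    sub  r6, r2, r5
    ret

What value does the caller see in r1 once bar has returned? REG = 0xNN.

prologue: push r0 → mem[0xc5]=0x27, sp=0xc5
prologue: push r1 → mem[0xc4]=0x67, sp=0xc4
body[0] mov  r0, #0x97 → r0=0x97
body[1] add  r4, r1, r3 → r4=0x07
body[2] mov  r3, #0x2f → r3=0x2f
body[3] add  r1, r6, r4 → r1=0xeb
body[4] sub  r6, r2, r5 → r6=0x90
epilogue: pop r1=0x67, sp=0xc5
epilogue: pop r0=0x27, sp=0xc6
r1 is callee-saved → restored

REG = 0x67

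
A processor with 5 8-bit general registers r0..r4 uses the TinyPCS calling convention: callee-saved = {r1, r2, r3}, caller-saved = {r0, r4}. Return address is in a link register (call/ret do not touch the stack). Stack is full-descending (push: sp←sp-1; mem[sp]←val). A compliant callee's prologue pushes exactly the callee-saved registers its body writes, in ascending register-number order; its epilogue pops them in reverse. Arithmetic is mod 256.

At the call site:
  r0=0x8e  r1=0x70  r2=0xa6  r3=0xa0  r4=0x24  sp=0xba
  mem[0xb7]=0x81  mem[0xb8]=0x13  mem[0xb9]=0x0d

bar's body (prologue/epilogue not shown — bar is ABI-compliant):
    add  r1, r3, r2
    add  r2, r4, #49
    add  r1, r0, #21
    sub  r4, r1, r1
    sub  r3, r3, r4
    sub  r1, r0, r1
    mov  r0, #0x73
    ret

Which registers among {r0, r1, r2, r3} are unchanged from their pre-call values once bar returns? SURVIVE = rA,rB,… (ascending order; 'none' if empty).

SURVIVE = r1,r2,r3

prologue: push r1 -> mem[0xb9]=0x70, sp=0xb9
prologue: push r2 -> mem[0xb8]=0xa6, sp=0xb8
prologue: push r3 -> mem[0xb7]=0xa0, sp=0xb7
body[0] add  r1, r3, r2 -> r1=0x46
body[1] add  r2, r4, #49 -> r2=0x55
body[2] add  r1, r0, #21 -> r1=0xa3
body[3] sub  r4, r1, r1 -> r4=0x00
body[4] sub  r3, r3, r4 -> r3=0xa0
body[5] sub  r1, r0, r1 -> r1=0xeb
body[6] mov  r0, #0x73 -> r0=0x73
epilogue: pop r3=0xa0, sp=0xb8
epilogue: pop r2=0xa6, sp=0xb9
epilogue: pop r1=0x70, sp=0xba
r0: caller-saved, written=True
r1: callee-saved, written=True
r2: callee-saved, written=True
r3: callee-saved, written=True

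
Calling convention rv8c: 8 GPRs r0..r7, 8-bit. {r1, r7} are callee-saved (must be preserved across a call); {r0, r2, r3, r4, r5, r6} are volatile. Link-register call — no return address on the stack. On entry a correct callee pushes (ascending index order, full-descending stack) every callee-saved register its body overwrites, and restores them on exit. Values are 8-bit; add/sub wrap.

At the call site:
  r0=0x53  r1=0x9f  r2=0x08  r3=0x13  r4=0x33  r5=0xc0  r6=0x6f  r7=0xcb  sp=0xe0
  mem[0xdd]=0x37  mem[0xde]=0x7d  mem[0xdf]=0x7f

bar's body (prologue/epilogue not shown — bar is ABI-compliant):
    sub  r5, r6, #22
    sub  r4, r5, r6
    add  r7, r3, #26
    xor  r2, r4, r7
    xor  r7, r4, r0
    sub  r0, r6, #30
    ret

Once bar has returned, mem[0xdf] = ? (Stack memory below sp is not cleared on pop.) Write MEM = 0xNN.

MEM = 0xcb

prologue: push r7 → mem[0xdf]=0xcb, sp=0xdf
body[0] sub  r5, r6, #22 → r5=0x59
body[1] sub  r4, r5, r6 → r4=0xea
body[2] add  r7, r3, #26 → r7=0x2d
body[3] xor  r2, r4, r7 → r2=0xc7
body[4] xor  r7, r4, r0 → r7=0xb9
body[5] sub  r0, r6, #30 → r0=0x51
epilogue: pop r7=0xcb, sp=0xe0
prologue pushed ['r7'] at ['0xdf']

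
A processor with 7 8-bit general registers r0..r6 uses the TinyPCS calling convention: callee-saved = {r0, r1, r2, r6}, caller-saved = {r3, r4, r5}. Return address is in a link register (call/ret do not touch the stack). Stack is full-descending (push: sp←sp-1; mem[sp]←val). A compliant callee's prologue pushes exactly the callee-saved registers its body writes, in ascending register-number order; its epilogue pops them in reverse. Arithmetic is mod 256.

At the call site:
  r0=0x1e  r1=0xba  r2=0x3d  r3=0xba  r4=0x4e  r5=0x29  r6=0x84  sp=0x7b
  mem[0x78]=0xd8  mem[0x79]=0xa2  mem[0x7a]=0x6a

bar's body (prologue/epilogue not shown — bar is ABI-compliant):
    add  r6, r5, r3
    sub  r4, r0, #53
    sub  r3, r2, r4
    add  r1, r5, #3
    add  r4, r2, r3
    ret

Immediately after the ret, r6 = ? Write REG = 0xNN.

prologue: push r1 → mem[0x7a]=0xba, sp=0x7a
prologue: push r6 → mem[0x79]=0x84, sp=0x79
body[0] add  r6, r5, r3 → r6=0xe3
body[1] sub  r4, r0, #53 → r4=0xe9
body[2] sub  r3, r2, r4 → r3=0x54
body[3] add  r1, r5, #3 → r1=0x2c
body[4] add  r4, r2, r3 → r4=0x91
epilogue: pop r6=0x84, sp=0x7a
epilogue: pop r1=0xba, sp=0x7b
r6 is callee-saved → restored

REG = 0x84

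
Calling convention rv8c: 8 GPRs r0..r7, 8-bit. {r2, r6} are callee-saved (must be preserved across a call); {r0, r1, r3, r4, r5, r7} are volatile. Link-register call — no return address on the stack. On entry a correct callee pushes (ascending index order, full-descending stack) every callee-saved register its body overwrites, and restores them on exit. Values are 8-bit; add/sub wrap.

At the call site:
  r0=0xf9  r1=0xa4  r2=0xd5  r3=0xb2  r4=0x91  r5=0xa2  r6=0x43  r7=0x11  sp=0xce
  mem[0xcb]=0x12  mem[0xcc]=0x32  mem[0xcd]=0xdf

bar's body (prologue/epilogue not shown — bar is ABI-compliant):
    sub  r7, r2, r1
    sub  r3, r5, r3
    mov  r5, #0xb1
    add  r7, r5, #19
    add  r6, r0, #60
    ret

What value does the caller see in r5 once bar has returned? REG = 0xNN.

REG = 0xb1

prologue: push r6 -> mem[0xcd]=0x43, sp=0xcd
body[0] sub  r7, r2, r1 -> r7=0x31
body[1] sub  r3, r5, r3 -> r3=0xf0
body[2] mov  r5, #0xb1 -> r5=0xb1
body[3] add  r7, r5, #19 -> r7=0xc4
body[4] add  r6, r0, #60 -> r6=0x35
epilogue: pop r6=0x43, sp=0xce
r5 is caller-saved -> body value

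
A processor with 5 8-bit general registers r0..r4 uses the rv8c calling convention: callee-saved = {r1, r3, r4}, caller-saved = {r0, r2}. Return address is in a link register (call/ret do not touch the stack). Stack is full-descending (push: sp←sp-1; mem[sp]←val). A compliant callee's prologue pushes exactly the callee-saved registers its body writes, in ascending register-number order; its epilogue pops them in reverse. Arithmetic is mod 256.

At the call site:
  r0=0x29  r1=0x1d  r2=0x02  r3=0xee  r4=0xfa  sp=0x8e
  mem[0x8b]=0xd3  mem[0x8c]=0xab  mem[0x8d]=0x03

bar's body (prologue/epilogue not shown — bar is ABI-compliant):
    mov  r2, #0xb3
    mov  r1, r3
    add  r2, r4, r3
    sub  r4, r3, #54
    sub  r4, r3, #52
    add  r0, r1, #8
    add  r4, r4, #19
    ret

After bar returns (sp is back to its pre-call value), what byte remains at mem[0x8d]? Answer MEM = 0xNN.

MEM = 0x1d

prologue: push r1 -> mem[0x8d]=0x1d, sp=0x8d
prologue: push r4 -> mem[0x8c]=0xfa, sp=0x8c
body[0] mov  r2, #0xb3 -> r2=0xb3
body[1] mov  r1, r3 -> r1=0xee
body[2] add  r2, r4, r3 -> r2=0xe8
body[3] sub  r4, r3, #54 -> r4=0xb8
body[4] sub  r4, r3, #52 -> r4=0xba
body[5] add  r0, r1, #8 -> r0=0xf6
body[6] add  r4, r4, #19 -> r4=0xcd
epilogue: pop r4=0xfa, sp=0x8d
epilogue: pop r1=0x1d, sp=0x8e
prologue pushed ['r1', 'r4'] at ['0x8d', '0x8c']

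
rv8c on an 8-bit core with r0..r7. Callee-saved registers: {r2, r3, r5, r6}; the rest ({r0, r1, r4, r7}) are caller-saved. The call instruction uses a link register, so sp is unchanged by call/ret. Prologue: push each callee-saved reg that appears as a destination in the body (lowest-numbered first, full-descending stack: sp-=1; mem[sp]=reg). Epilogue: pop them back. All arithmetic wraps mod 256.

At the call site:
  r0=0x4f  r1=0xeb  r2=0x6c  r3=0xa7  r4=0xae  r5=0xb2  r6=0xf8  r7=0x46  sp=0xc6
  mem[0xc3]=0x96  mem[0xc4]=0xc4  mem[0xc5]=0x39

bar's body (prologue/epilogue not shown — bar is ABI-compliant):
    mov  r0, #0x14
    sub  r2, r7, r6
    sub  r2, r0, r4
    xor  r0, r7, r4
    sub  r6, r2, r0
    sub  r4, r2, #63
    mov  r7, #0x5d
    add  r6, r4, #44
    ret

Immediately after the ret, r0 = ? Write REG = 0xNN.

REG = 0xe8

prologue: push r2 → mem[0xc5]=0x6c, sp=0xc5
prologue: push r6 → mem[0xc4]=0xf8, sp=0xc4
body[0] mov  r0, #0x14 → r0=0x14
body[1] sub  r2, r7, r6 → r2=0x4e
body[2] sub  r2, r0, r4 → r2=0x66
body[3] xor  r0, r7, r4 → r0=0xe8
body[4] sub  r6, r2, r0 → r6=0x7e
body[5] sub  r4, r2, #63 → r4=0x27
body[6] mov  r7, #0x5d → r7=0x5d
body[7] add  r6, r4, #44 → r6=0x53
epilogue: pop r6=0xf8, sp=0xc5
epilogue: pop r2=0x6c, sp=0xc6
r0 is caller-saved → body value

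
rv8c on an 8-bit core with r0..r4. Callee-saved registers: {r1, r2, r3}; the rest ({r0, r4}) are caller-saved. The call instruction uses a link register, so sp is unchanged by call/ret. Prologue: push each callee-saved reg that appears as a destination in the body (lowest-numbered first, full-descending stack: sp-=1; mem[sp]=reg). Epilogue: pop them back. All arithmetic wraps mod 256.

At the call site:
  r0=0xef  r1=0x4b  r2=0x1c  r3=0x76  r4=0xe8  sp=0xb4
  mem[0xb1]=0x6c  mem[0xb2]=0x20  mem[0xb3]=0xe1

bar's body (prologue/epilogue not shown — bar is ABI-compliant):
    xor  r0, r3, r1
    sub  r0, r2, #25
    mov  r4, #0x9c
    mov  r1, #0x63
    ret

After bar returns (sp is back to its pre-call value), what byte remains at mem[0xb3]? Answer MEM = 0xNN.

prologue: push r1 → mem[0xb3]=0x4b, sp=0xb3
body[0] xor  r0, r3, r1 → r0=0x3d
body[1] sub  r0, r2, #25 → r0=0x03
body[2] mov  r4, #0x9c → r4=0x9c
body[3] mov  r1, #0x63 → r1=0x63
epilogue: pop r1=0x4b, sp=0xb4
prologue pushed ['r1'] at ['0xb3']

MEM = 0x4b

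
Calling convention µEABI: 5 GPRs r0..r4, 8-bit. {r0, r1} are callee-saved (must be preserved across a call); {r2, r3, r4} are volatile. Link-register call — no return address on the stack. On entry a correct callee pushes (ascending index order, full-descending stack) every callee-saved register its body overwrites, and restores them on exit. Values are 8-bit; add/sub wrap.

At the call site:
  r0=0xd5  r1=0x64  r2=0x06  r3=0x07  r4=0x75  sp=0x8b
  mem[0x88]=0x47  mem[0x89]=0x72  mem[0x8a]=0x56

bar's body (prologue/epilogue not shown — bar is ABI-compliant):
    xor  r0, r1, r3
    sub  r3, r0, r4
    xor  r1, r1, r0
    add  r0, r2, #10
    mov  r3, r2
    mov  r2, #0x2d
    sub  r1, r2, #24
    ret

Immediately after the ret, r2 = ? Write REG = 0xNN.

REG = 0x2d

prologue: push r0 → mem[0x8a]=0xd5, sp=0x8a
prologue: push r1 → mem[0x89]=0x64, sp=0x89
body[0] xor  r0, r1, r3 → r0=0x63
body[1] sub  r3, r0, r4 → r3=0xee
body[2] xor  r1, r1, r0 → r1=0x07
body[3] add  r0, r2, #10 → r0=0x10
body[4] mov  r3, r2 → r3=0x06
body[5] mov  r2, #0x2d → r2=0x2d
body[6] sub  r1, r2, #24 → r1=0x15
epilogue: pop r1=0x64, sp=0x8a
epilogue: pop r0=0xd5, sp=0x8b
r2 is caller-saved → body value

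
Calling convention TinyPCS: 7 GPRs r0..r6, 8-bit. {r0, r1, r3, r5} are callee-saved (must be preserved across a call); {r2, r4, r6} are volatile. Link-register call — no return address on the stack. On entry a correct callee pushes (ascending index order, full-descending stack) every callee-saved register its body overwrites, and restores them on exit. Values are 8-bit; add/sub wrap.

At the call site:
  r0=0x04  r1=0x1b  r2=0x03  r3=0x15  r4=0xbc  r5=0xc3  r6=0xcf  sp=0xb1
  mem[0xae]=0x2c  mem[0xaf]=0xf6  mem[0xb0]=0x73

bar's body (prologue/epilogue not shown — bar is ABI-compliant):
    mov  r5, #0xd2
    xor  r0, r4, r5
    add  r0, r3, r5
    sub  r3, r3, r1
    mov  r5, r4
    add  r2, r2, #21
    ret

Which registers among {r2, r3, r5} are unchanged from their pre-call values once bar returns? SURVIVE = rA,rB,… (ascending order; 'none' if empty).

prologue: push r0 -> mem[0xb0]=0x04, sp=0xb0
prologue: push r3 -> mem[0xaf]=0x15, sp=0xaf
prologue: push r5 -> mem[0xae]=0xc3, sp=0xae
body[0] mov  r5, #0xd2 -> r5=0xd2
body[1] xor  r0, r4, r5 -> r0=0x6e
body[2] add  r0, r3, r5 -> r0=0xe7
body[3] sub  r3, r3, r1 -> r3=0xfa
body[4] mov  r5, r4 -> r5=0xbc
body[5] add  r2, r2, #21 -> r2=0x18
epilogue: pop r5=0xc3, sp=0xaf
epilogue: pop r3=0x15, sp=0xb0
epilogue: pop r0=0x04, sp=0xb1
r2: caller-saved, written=True
r3: callee-saved, written=True
r5: callee-saved, written=True

SURVIVE = r3,r5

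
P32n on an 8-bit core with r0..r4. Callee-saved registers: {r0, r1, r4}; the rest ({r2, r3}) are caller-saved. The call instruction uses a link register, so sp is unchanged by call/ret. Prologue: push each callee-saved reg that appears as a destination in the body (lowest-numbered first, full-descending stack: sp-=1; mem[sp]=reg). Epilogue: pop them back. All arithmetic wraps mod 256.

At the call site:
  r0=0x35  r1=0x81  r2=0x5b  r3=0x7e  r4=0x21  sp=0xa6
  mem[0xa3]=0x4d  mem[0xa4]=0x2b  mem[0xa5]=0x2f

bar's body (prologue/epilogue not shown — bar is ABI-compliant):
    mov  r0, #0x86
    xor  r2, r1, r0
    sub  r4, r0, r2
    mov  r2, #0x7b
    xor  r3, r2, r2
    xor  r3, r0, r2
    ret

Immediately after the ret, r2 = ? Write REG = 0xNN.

REG = 0x7b

prologue: push r0 → mem[0xa5]=0x35, sp=0xa5
prologue: push r4 → mem[0xa4]=0x21, sp=0xa4
body[0] mov  r0, #0x86 → r0=0x86
body[1] xor  r2, r1, r0 → r2=0x07
body[2] sub  r4, r0, r2 → r4=0x7f
body[3] mov  r2, #0x7b → r2=0x7b
body[4] xor  r3, r2, r2 → r3=0x00
body[5] xor  r3, r0, r2 → r3=0xfd
epilogue: pop r4=0x21, sp=0xa5
epilogue: pop r0=0x35, sp=0xa6
r2 is caller-saved → body value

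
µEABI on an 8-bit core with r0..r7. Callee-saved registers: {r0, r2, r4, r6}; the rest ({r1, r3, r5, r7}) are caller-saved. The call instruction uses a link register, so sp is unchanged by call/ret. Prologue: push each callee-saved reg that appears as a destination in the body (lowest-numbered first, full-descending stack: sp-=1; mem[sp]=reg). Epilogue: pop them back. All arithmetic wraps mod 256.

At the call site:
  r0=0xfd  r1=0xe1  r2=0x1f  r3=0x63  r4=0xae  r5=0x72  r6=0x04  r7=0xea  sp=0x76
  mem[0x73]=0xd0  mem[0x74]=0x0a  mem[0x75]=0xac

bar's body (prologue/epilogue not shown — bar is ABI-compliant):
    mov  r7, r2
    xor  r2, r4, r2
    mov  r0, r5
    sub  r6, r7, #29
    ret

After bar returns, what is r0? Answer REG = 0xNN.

prologue: push r0 → mem[0x75]=0xfd, sp=0x75
prologue: push r2 → mem[0x74]=0x1f, sp=0x74
prologue: push r6 → mem[0x73]=0x04, sp=0x73
body[0] mov  r7, r2 → r7=0x1f
body[1] xor  r2, r4, r2 → r2=0xb1
body[2] mov  r0, r5 → r0=0x72
body[3] sub  r6, r7, #29 → r6=0x02
epilogue: pop r6=0x04, sp=0x74
epilogue: pop r2=0x1f, sp=0x75
epilogue: pop r0=0xfd, sp=0x76
r0 is callee-saved → restored

REG = 0xfd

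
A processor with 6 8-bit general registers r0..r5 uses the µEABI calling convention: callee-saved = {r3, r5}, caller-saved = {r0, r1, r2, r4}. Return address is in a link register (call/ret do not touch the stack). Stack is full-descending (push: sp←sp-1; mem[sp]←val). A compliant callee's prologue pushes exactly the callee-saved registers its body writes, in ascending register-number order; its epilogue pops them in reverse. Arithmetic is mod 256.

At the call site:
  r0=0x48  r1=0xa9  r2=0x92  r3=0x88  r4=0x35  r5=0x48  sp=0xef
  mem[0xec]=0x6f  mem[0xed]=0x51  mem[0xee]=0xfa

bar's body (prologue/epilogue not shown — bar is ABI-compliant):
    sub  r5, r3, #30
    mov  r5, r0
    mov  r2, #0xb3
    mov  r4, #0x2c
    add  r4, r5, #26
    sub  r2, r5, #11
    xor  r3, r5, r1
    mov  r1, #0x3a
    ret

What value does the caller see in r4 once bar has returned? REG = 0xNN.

REG = 0x62

prologue: push r3 → mem[0xee]=0x88, sp=0xee
prologue: push r5 → mem[0xed]=0x48, sp=0xed
body[0] sub  r5, r3, #30 → r5=0x6a
body[1] mov  r5, r0 → r5=0x48
body[2] mov  r2, #0xb3 → r2=0xb3
body[3] mov  r4, #0x2c → r4=0x2c
body[4] add  r4, r5, #26 → r4=0x62
body[5] sub  r2, r5, #11 → r2=0x3d
body[6] xor  r3, r5, r1 → r3=0xe1
body[7] mov  r1, #0x3a → r1=0x3a
epilogue: pop r5=0x48, sp=0xee
epilogue: pop r3=0x88, sp=0xef
r4 is caller-saved → body value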